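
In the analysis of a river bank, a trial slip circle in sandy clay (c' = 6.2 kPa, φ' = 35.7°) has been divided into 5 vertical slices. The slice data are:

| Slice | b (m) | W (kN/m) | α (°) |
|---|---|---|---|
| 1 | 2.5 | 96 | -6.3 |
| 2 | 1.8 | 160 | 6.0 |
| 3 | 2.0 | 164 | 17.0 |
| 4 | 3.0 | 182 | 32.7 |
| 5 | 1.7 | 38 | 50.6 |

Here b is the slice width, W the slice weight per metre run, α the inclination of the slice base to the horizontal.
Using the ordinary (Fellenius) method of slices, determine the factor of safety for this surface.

Ordinary method of slices: FS = Σ[c'·Δl_i + (W_i cosα_i)·tanφ'] / Σ W_i sinα_i, with Δl_i = b_i / cosα_i.
Slice 1: Δl = 2.5/cos(-6.3°) = 2.515 m; N'_1 = 96·cos(-6.3°) = 95.4; c'Δl = 15.59; W sinα = -10.5
Slice 2: Δl = 1.8/cos6.0° = 1.810 m; N'_2 = 160·cos6.0° = 159.1; c'Δl = 11.22; W sinα = 16.7
Slice 3: Δl = 2.0/cos17.0° = 2.091 m; N'_3 = 164·cos17.0° = 156.8; c'Δl = 12.97; W sinα = 47.9
Slice 4: Δl = 3.0/cos32.7° = 3.565 m; N'_4 = 182·cos32.7° = 153.2; c'Δl = 22.10; W sinα = 98.3
Slice 5: Δl = 1.7/cos50.6° = 2.678 m; N'_5 = 38·cos50.6° = 24.1; c'Δl = 16.61; W sinα = 29.4
Σc'Δl = 78.5 kN/m; ΣN' = 588.7 kN/m; ΣW sinα = 181.8 kN/m
Resisting = 78.5 + 588.7·tan35.7° = 78.5 + 423.0 = 501.5 kN/m
FS = 501.5 / 181.8 = 2.758

FS = 2.76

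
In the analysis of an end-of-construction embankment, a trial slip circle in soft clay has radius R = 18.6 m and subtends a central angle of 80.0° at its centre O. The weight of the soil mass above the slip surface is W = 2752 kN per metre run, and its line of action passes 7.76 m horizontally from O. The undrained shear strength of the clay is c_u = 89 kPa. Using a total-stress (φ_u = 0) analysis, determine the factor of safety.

FS = 2.01

Taking moments about the centre O, the resisting moment is provided by the undrained shear strength acting along the arc:
Arc length L_a = R·θ = 18.6·(80.0°·π/180) = 18.6·1.3963 = 25.97 m
M_R = c_u·L_a·R = 89·25.97·18.6 = 42991.6 kN·m/m
M_D = W·d = 2752·7.76 = 21355.5 kN·m/m
FS = M_R / M_D = 42991.6 / 21355.5 = 2.013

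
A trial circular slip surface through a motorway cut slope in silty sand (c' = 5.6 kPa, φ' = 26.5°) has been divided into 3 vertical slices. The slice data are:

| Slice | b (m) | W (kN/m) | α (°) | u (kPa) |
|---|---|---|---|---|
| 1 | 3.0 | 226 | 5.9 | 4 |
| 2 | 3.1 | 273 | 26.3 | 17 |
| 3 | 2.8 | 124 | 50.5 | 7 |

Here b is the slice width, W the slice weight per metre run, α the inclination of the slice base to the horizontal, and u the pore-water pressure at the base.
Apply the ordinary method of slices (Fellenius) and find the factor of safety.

FS = 1.18

Ordinary method of slices: FS = Σ[c'·Δl_i + (W_i cosα_i − u_i·Δl_i)·tanφ'] / Σ W_i sinα_i, with Δl_i = b_i / cosα_i.
Slice 1: Δl = 3.0/cos5.9° = 3.016 m; N'_1 = 226·cos5.9° − 4·3.016 = 212.7; c'Δl = 16.89; W sinα = 23.2
Slice 2: Δl = 3.1/cos26.3° = 3.458 m; N'_2 = 273·cos26.3° − 17·3.458 = 186.0; c'Δl = 19.36; W sinα = 121.0
Slice 3: Δl = 2.8/cos50.5° = 4.402 m; N'_3 = 124·cos50.5° − 7·4.402 = 48.1; c'Δl = 24.65; W sinα = 95.7
Σc'Δl = 60.9 kN/m; ΣN' = 446.8 kN/m; ΣW sinα = 239.9 kN/m
Resisting = 60.9 + 446.8·tan26.5° = 60.9 + 222.7 = 283.6 kN/m
FS = 283.6 / 239.9 = 1.183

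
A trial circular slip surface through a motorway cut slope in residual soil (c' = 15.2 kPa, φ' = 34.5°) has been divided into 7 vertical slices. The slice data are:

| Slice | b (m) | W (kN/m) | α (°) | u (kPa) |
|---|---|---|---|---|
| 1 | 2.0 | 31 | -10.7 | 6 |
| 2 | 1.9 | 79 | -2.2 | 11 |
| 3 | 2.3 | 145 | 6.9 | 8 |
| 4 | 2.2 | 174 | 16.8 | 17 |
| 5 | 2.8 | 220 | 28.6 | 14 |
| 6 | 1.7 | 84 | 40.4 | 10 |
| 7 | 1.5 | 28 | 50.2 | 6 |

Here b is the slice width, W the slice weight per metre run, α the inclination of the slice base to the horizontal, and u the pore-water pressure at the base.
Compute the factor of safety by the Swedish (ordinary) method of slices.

FS = 2.53

Ordinary method of slices: FS = Σ[c'·Δl_i + (W_i cosα_i − u_i·Δl_i)·tanφ'] / Σ W_i sinα_i, with Δl_i = b_i / cosα_i.
Slice 1: Δl = 2.0/cos(-10.7°) = 2.035 m; N'_1 = 31·cos(-10.7°) − 6·2.035 = 18.2; c'Δl = 30.94; W sinα = -5.8
Slice 2: Δl = 1.9/cos(-2.2°) = 1.901 m; N'_2 = 79·cos(-2.2°) − 11·1.901 = 58.0; c'Δl = 28.90; W sinα = -3.0
Slice 3: Δl = 2.3/cos6.9° = 2.317 m; N'_3 = 145·cos6.9° − 8·2.317 = 125.4; c'Δl = 35.22; W sinα = 17.4
Slice 4: Δl = 2.2/cos16.8° = 2.298 m; N'_4 = 174·cos16.8° − 17·2.298 = 127.5; c'Δl = 34.93; W sinα = 50.3
Slice 5: Δl = 2.8/cos28.6° = 3.189 m; N'_5 = 220·cos28.6° − 14·3.189 = 148.5; c'Δl = 48.47; W sinα = 105.3
Slice 6: Δl = 1.7/cos40.4° = 2.232 m; N'_6 = 84·cos40.4° − 10·2.232 = 41.6; c'Δl = 33.93; W sinα = 54.4
Slice 7: Δl = 1.5/cos50.2° = 2.343 m; N'_7 = 28·cos50.2° − 6·2.343 = 3.9; c'Δl = 35.62; W sinα = 21.5
Σc'Δl = 248.0 kN/m; ΣN' = 523.2 kN/m; ΣW sinα = 240.2 kN/m
Resisting = 248.0 + 523.2·tan34.5° = 248.0 + 359.6 = 607.6 kN/m
FS = 607.6 / 240.2 = 2.530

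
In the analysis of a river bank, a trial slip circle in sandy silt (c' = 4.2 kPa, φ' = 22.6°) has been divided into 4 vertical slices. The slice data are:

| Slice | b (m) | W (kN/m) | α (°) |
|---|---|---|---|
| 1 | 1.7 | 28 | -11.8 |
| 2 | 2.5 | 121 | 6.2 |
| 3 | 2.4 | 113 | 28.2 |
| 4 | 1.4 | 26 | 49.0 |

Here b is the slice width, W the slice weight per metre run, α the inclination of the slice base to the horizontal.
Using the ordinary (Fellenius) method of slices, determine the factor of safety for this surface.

FS = 1.85

Ordinary method of slices: FS = Σ[c'·Δl_i + (W_i cosα_i)·tanφ'] / Σ W_i sinα_i, with Δl_i = b_i / cosα_i.
Slice 1: Δl = 1.7/cos(-11.8°) = 1.737 m; N'_1 = 28·cos(-11.8°) = 27.4; c'Δl = 7.29; W sinα = -5.7
Slice 2: Δl = 2.5/cos6.2° = 2.515 m; N'_2 = 121·cos6.2° = 120.3; c'Δl = 10.56; W sinα = 13.1
Slice 3: Δl = 2.4/cos28.2° = 2.723 m; N'_3 = 113·cos28.2° = 99.6; c'Δl = 11.44; W sinα = 53.4
Slice 4: Δl = 1.4/cos49.0° = 2.134 m; N'_4 = 26·cos49.0° = 17.1; c'Δl = 8.96; W sinα = 19.6
Σc'Δl = 38.3 kN/m; ΣN' = 264.3 kN/m; ΣW sinα = 80.4 kN/m
Resisting = 38.3 + 264.3·tan22.6° = 38.3 + 110.0 = 148.3 kN/m
FS = 148.3 / 80.4 = 1.845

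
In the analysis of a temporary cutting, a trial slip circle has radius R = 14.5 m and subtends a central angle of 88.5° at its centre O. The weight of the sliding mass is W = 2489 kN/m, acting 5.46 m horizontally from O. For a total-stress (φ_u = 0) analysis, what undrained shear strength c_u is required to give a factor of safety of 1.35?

c_u = 56.5 kPa

FS = c_u·L_a·R / (W·d), so c_u = FS·W·d / (L_a·R).
Arc length L_a = R·θ = 14.5·(88.5°·π/180) = 14.5·1.5446 = 22.40 m
c_u = 1.35·2489·5.46 / (22.40·14.5) = 18346.4 / 324.76 = 56.49 kPa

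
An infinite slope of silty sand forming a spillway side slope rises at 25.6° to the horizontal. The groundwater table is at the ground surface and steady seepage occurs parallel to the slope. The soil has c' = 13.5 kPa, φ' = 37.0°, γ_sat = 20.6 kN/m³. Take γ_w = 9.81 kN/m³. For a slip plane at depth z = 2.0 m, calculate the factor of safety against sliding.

With seepage parallel to the slope and the water table at the surface, the effective normal stress on the slip plane uses the buoyant unit weight γ' = γ_sat − γ_w while the driving shear stress uses γ_sat:
FS = [c' + γ' z cos²β tanφ'] / [γ_sat z sinβ cosβ]
γ' = 20.6 − 9.81 = 10.79 kN/m³
Numerator = 13.5 + 10.79·2.0·cos²25.6°·tan37.0° = 13.5 + 10.79·2.0·0.8133·0.7536 = 26.726 kPa
Denominator = 20.6·2.0·sin25.6°·cos25.6° = 20.6·2.0·0.4321·0.9018 = 16.054 kPa
FS = 26.726 / 16.054 = 1.665

FS = 1.66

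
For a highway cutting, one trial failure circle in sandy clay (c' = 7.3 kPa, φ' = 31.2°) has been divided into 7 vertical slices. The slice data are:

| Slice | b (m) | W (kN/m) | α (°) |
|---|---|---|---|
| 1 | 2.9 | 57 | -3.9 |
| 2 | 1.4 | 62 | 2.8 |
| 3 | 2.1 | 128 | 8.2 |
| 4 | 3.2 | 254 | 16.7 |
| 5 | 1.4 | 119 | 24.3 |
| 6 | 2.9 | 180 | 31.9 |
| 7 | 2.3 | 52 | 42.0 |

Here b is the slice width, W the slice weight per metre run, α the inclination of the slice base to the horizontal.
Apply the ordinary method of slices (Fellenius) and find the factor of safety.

FS = 2.26

Ordinary method of slices: FS = Σ[c'·Δl_i + (W_i cosα_i)·tanφ'] / Σ W_i sinα_i, with Δl_i = b_i / cosα_i.
Slice 1: Δl = 2.9/cos(-3.9°) = 2.907 m; N'_1 = 57·cos(-3.9°) = 56.9; c'Δl = 21.22; W sinα = -3.9
Slice 2: Δl = 1.4/cos2.8° = 1.402 m; N'_2 = 62·cos2.8° = 61.9; c'Δl = 10.23; W sinα = 3.0
Slice 3: Δl = 2.1/cos8.2° = 2.122 m; N'_3 = 128·cos8.2° = 126.7; c'Δl = 15.49; W sinα = 18.3
Slice 4: Δl = 3.2/cos16.7° = 3.341 m; N'_4 = 254·cos16.7° = 243.3; c'Δl = 24.39; W sinα = 73.0
Slice 5: Δl = 1.4/cos24.3° = 1.536 m; N'_5 = 119·cos24.3° = 108.5; c'Δl = 11.21; W sinα = 49.0
Slice 6: Δl = 2.9/cos31.9° = 3.416 m; N'_6 = 180·cos31.9° = 152.8; c'Δl = 24.94; W sinα = 95.1
Slice 7: Δl = 2.3/cos42.0° = 3.095 m; N'_7 = 52·cos42.0° = 38.6; c'Δl = 22.59; W sinα = 34.8
Σc'Δl = 130.1 kN/m; ΣN' = 788.7 kN/m; ΣW sinα = 269.3 kN/m
Resisting = 130.1 + 788.7·tan31.2° = 130.1 + 477.6 = 607.7 kN/m
FS = 607.7 / 269.3 = 2.257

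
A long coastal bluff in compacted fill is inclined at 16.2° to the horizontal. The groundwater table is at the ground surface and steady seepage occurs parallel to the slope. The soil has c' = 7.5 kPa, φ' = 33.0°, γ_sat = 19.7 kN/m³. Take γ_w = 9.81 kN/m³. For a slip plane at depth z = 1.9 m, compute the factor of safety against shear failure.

FS = 1.87

With seepage parallel to the slope and the water table at the surface, the effective normal stress on the slip plane uses the buoyant unit weight γ' = γ_sat − γ_w while the driving shear stress uses γ_sat:
FS = [c' + γ' z cos²β tanφ'] / [γ_sat z sinβ cosβ]
γ' = 19.7 − 9.81 = 9.89 kN/m³
Numerator = 7.5 + 9.89·1.9·cos²16.2°·tan33.0° = 7.5 + 9.89·1.9·0.9222·0.6494 = 18.753 kPa
Denominator = 19.7·1.9·sin16.2°·cos16.2° = 19.7·1.9·0.2790·0.9603 = 10.028 kPa
FS = 18.753 / 10.028 = 1.870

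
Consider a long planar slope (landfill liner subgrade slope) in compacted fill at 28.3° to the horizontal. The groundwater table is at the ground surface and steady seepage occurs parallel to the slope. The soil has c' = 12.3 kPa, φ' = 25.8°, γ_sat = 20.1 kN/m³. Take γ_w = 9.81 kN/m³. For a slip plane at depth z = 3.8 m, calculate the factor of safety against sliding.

With seepage parallel to the slope and the water table at the surface, the effective normal stress on the slip plane uses the buoyant unit weight γ' = γ_sat − γ_w while the driving shear stress uses γ_sat:
FS = [c' + γ' z cos²β tanφ'] / [γ_sat z sinβ cosβ]
γ' = 20.1 − 9.81 = 10.29 kN/m³
Numerator = 12.3 + 10.29·3.8·cos²28.3°·tan25.8° = 12.3 + 10.29·3.8·0.7752·0.4834 = 26.954 kPa
Denominator = 20.1·3.8·sin28.3°·cos28.3° = 20.1·3.8·0.4741·0.8805 = 31.883 kPa
FS = 26.954 / 31.883 = 0.845

FS = 0.85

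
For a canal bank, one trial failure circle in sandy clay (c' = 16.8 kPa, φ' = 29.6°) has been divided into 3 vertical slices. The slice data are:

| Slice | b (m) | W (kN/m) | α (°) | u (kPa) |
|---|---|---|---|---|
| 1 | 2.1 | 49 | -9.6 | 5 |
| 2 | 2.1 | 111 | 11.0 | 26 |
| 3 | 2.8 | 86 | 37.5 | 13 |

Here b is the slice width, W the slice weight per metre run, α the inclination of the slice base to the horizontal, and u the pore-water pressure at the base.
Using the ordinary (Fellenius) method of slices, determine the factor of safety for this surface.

FS = 2.99

Ordinary method of slices: FS = Σ[c'·Δl_i + (W_i cosα_i − u_i·Δl_i)·tanφ'] / Σ W_i sinα_i, with Δl_i = b_i / cosα_i.
Slice 1: Δl = 2.1/cos(-9.6°) = 2.130 m; N'_1 = 49·cos(-9.6°) − 5·2.130 = 37.7; c'Δl = 35.78; W sinα = -8.2
Slice 2: Δl = 2.1/cos11.0° = 2.139 m; N'_2 = 111·cos11.0° − 26·2.139 = 53.3; c'Δl = 35.94; W sinα = 21.2
Slice 3: Δl = 2.8/cos37.5° = 3.529 m; N'_3 = 86·cos37.5° − 13·3.529 = 22.3; c'Δl = 59.29; W sinα = 52.4
Σc'Δl = 131.0 kN/m; ΣN' = 113.4 kN/m; ΣW sinα = 65.4 kN/m
Resisting = 131.0 + 113.4·tan29.6° = 131.0 + 64.4 = 195.4 kN/m
FS = 195.4 / 65.4 = 2.990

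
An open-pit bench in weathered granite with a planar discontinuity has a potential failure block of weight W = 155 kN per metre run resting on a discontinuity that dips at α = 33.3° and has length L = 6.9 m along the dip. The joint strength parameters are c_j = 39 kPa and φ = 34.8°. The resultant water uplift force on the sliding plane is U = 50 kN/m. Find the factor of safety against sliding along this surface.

Resolving the block weight along and normal to the plane and applying the Mohr–Coulomb strength on the joint:
N' = W cosα − U = 155·cos33.3° − 50 = 79.6 kN/m
Driving force T = W sinα = 155·sin33.3° = 85.1 kN/m
Resisting force R = c_j·L + N'·tanφ = 39·6.9 + 79.6·tan34.8° = 269.1 + 55.3 = 324.4 kN/m
FS = R / T = 324.4 / 85.1 = 3.812

FS = 3.81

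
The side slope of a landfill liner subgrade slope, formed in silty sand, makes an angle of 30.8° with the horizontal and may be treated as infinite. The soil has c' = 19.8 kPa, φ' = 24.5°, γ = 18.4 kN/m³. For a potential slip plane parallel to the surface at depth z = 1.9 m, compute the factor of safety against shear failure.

For an infinite slope with a slip plane parallel to the surface (no pore pressure): FS = [c' + γz cos²β tanφ'] / [γz sinβ cosβ].
γz = 18.4·1.9 = 34.96 kN/m²
Numerator = 19.8 + 34.96·cos²30.8°·tan24.5° = 19.8 + 34.96·0.7378·0.4557 = 31.555 kPa
Denominator = 34.96·sin30.8°·cos30.8° = 34.96·0.5120·0.8590 = 15.376 kPa
FS = 31.555 / 15.376 = 2.052

FS = 2.05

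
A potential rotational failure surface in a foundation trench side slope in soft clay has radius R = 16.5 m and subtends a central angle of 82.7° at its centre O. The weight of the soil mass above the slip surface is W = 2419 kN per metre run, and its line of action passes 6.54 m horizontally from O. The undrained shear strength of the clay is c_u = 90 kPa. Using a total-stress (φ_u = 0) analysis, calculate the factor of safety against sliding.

FS = 2.24

Taking moments about the centre O, the resisting moment is provided by the undrained shear strength acting along the arc:
Arc length L_a = R·θ = 16.5·(82.7°·π/180) = 16.5·1.4434 = 23.82 m
M_R = c_u·L_a·R = 90·23.82·16.5 = 35366.6 kN·m/m
M_D = W·d = 2419·6.54 = 15820.3 kN·m/m
FS = M_R / M_D = 35366.6 / 15820.3 = 2.236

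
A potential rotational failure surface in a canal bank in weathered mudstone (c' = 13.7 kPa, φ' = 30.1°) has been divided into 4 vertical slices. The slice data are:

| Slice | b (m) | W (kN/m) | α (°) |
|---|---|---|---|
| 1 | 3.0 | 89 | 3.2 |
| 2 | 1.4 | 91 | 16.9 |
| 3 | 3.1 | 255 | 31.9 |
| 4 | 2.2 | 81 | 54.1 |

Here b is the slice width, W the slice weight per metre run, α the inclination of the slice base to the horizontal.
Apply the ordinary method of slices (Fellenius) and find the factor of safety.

Ordinary method of slices: FS = Σ[c'·Δl_i + (W_i cosα_i)·tanφ'] / Σ W_i sinα_i, with Δl_i = b_i / cosα_i.
Slice 1: Δl = 3.0/cos3.2° = 3.005 m; N'_1 = 89·cos3.2° = 88.9; c'Δl = 41.16; W sinα = 5.0
Slice 2: Δl = 1.4/cos16.9° = 1.463 m; N'_2 = 91·cos16.9° = 87.1; c'Δl = 20.05; W sinα = 26.5
Slice 3: Δl = 3.1/cos31.9° = 3.651 m; N'_3 = 255·cos31.9° = 216.5; c'Δl = 50.03; W sinα = 134.8
Slice 4: Δl = 2.2/cos54.1° = 3.752 m; N'_4 = 81·cos54.1° = 47.5; c'Δl = 51.40; W sinα = 65.6
Σc'Δl = 162.6 kN/m; ΣN' = 439.9 kN/m; ΣW sinα = 231.8 kN/m
Resisting = 162.6 + 439.9·tan30.1° = 162.6 + 255.0 = 417.6 kN/m
FS = 417.6 / 231.8 = 1.802

FS = 1.80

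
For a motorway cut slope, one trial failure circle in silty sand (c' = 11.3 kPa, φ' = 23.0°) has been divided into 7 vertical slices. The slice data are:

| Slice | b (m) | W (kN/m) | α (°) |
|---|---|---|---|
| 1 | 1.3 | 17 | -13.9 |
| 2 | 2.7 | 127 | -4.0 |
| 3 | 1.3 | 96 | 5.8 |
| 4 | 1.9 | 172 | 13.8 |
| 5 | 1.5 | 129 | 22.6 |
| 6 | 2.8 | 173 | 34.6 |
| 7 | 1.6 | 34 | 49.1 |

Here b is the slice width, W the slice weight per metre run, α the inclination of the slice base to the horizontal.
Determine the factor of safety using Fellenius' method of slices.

FS = 2.18

Ordinary method of slices: FS = Σ[c'·Δl_i + (W_i cosα_i)·tanφ'] / Σ W_i sinα_i, with Δl_i = b_i / cosα_i.
Slice 1: Δl = 1.3/cos(-13.9°) = 1.339 m; N'_1 = 17·cos(-13.9°) = 16.5; c'Δl = 15.13; W sinα = -4.1
Slice 2: Δl = 2.7/cos(-4.0°) = 2.707 m; N'_2 = 127·cos(-4.0°) = 126.7; c'Δl = 30.58; W sinα = -8.9
Slice 3: Δl = 1.3/cos5.8° = 1.307 m; N'_3 = 96·cos5.8° = 95.5; c'Δl = 14.77; W sinα = 9.7
Slice 4: Δl = 1.9/cos13.8° = 1.956 m; N'_4 = 172·cos13.8° = 167.0; c'Δl = 22.11; W sinα = 41.0
Slice 5: Δl = 1.5/cos22.6° = 1.625 m; N'_5 = 129·cos22.6° = 119.1; c'Δl = 18.36; W sinα = 49.6
Slice 6: Δl = 2.8/cos34.6° = 3.402 m; N'_6 = 173·cos34.6° = 142.4; c'Δl = 38.44; W sinα = 98.2
Slice 7: Δl = 1.6/cos49.1° = 2.444 m; N'_7 = 34·cos49.1° = 22.3; c'Δl = 27.61; W sinα = 25.7
Σc'Δl = 167.0 kN/m; ΣN' = 689.5 kN/m; ΣW sinα = 211.3 kN/m
Resisting = 167.0 + 689.5·tan23.0° = 167.0 + 292.7 = 459.7 kN/m
FS = 459.7 / 211.3 = 2.176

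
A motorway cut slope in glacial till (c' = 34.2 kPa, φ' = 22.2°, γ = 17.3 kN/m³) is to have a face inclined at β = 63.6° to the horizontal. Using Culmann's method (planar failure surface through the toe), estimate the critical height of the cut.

Culmann's analysis gives the critical failure plane at α_cr = (β + φ')/2 = (63.6 + 22.2)/2 = 42.9°, and the critical height
H_c = (4c'/γ) · sinβ cosφ' / [1 − cos(β − φ')]
    = (4·34.2/17.3) · sin63.6°·cos22.2° / [1 − cos(41.4°)]
    = 7.908 · 0.8957·0.9259 / [1 − 0.7501]
    = 7.908 · 0.8293 / 0.2499
    = 26.24 m

H_c = 26.24 m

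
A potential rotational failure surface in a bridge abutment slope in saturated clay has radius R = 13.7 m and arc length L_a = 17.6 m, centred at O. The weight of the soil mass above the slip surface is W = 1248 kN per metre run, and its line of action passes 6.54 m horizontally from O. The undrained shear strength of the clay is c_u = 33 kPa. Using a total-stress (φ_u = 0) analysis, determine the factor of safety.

Taking moments about the centre O, the resisting moment is provided by the undrained shear strength acting along the arc:
M_R = c_u·L_a·R = 33·17.60·13.7 = 7957.0 kN·m/m
M_D = W·d = 1248·6.54 = 8161.9 kN·m/m
FS = M_R / M_D = 7957.0 / 8161.9 = 0.975

FS = 0.97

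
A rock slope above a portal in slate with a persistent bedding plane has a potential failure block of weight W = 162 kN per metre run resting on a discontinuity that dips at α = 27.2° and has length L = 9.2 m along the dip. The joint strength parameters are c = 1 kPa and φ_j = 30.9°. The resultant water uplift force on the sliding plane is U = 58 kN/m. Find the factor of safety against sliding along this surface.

Resolving the block weight along and normal to the plane and applying the Mohr–Coulomb strength on the joint:
N' = W cosα − U = 162·cos27.2° − 58 = 86.1 kN/m
Driving force T = W sinα = 162·sin27.2° = 74.0 kN/m
Resisting force R = c·L + N'·tanφ_j = 1·9.2 + 86.1·tan30.9° = 9.2 + 51.5 = 60.7 kN/m
FS = R / T = 60.7 / 74.0 = 0.820

FS = 0.82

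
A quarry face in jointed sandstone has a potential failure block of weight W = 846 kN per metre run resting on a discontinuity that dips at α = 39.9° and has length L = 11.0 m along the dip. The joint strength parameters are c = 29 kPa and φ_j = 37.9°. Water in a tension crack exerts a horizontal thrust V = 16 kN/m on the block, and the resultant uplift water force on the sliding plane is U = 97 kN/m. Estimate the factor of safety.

Resolving the block weight along and normal to the plane and applying the Mohr–Coulomb strength on the joint:
N' = W cosα − U − V sinα = 846·cos39.9° − 97 − 16·sin39.9° = 541.8 kN/m
Driving force T = W sinα + V cosα = 846·sin39.9° + 16·cos39.9° = 554.9 kN/m
Resisting force R = c·L + N'·tanφ_j = 29·11.0 + 541.8·tan37.9° = 319.0 + 421.7 = 740.7 kN/m
FS = R / T = 740.7 / 554.9 = 1.335

FS = 1.33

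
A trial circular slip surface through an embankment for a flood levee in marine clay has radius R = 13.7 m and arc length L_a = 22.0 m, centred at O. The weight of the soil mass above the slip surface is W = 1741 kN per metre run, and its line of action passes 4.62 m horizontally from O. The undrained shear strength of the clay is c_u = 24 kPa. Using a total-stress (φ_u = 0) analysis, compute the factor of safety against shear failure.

FS = 0.90

Taking moments about the centre O, the resisting moment is provided by the undrained shear strength acting along the arc:
M_R = c_u·L_a·R = 24·22.00·13.7 = 7233.6 kN·m/m
M_D = W·d = 1741·4.62 = 8043.4 kN·m/m
FS = M_R / M_D = 7233.6 / 8043.4 = 0.899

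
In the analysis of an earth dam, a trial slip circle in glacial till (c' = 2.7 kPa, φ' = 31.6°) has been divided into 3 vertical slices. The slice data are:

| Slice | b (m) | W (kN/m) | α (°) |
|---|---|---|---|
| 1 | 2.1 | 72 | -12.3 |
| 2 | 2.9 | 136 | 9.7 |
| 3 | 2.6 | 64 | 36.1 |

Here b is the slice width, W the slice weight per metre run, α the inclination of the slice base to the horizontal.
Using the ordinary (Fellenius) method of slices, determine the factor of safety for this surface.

FS = 3.97

Ordinary method of slices: FS = Σ[c'·Δl_i + (W_i cosα_i)·tanφ'] / Σ W_i sinα_i, with Δl_i = b_i / cosα_i.
Slice 1: Δl = 2.1/cos(-12.3°) = 2.149 m; N'_1 = 72·cos(-12.3°) = 70.3; c'Δl = 5.80; W sinα = -15.3
Slice 2: Δl = 2.9/cos9.7° = 2.942 m; N'_2 = 136·cos9.7° = 134.1; c'Δl = 7.94; W sinα = 22.9
Slice 3: Δl = 2.6/cos36.1° = 3.218 m; N'_3 = 64·cos36.1° = 51.7; c'Δl = 8.69; W sinα = 37.7
Σc'Δl = 22.4 kN/m; ΣN' = 256.1 kN/m; ΣW sinα = 45.3 kN/m
Resisting = 22.4 + 256.1·tan31.6° = 22.4 + 157.6 = 180.0 kN/m
FS = 180.0 / 45.3 = 3.975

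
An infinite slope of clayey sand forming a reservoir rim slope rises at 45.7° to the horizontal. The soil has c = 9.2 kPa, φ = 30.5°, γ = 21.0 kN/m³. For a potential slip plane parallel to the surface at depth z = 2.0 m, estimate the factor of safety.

FS = 1.01

For an infinite slope with a slip plane parallel to the surface (no pore pressure): FS = [c + γz cos²β tanφ] / [γz sinβ cosβ].
γz = 21.0·2.0 = 42.00 kN/m²
Numerator = 9.2 + 42.00·cos²45.7°·tan30.5° = 9.2 + 42.00·0.4878·0.5890 = 21.268 kPa
Denominator = 42.00·sin45.7°·cos45.7° = 42.00·0.7157·0.6984 = 20.994 kPa
FS = 21.268 / 20.994 = 1.013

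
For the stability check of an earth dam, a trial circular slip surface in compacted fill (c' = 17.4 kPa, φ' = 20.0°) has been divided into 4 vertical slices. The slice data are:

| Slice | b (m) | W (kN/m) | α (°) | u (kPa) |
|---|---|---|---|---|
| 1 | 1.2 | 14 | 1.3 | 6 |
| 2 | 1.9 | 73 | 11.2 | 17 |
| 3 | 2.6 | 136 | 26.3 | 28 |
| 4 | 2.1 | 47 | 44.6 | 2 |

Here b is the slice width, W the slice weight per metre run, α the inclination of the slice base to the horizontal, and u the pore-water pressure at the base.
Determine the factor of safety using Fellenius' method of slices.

FS = 1.84

Ordinary method of slices: FS = Σ[c'·Δl_i + (W_i cosα_i − u_i·Δl_i)·tanφ'] / Σ W_i sinα_i, with Δl_i = b_i / cosα_i.
Slice 1: Δl = 1.2/cos1.3° = 1.200 m; N'_1 = 14·cos1.3° − 6·1.200 = 6.8; c'Δl = 20.89; W sinα = 0.3
Slice 2: Δl = 1.9/cos11.2° = 1.937 m; N'_2 = 73·cos11.2° − 17·1.937 = 38.7; c'Δl = 33.70; W sinα = 14.2
Slice 3: Δl = 2.6/cos26.3° = 2.900 m; N'_3 = 136·cos26.3° − 28·2.900 = 40.7; c'Δl = 50.46; W sinα = 60.3
Slice 4: Δl = 2.1/cos44.6° = 2.949 m; N'_4 = 47·cos44.6° − 2·2.949 = 27.6; c'Δl = 51.32; W sinα = 33.0
Σc'Δl = 156.4 kN/m; ΣN' = 113.8 kN/m; ΣW sinα = 107.8 kN/m
Resisting = 156.4 + 113.8·tan20.0° = 156.4 + 41.4 = 197.8 kN/m
FS = 197.8 / 107.8 = 1.835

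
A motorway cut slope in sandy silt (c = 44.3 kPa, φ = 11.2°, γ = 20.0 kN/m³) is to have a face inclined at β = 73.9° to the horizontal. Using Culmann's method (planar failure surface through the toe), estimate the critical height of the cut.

H_c = 15.43 m

Culmann's analysis gives the critical failure plane at α_cr = (β + φ)/2 = (73.9 + 11.2)/2 = 42.6°, and the critical height
H_c = (4c/γ) · sinβ cosφ / [1 − cos(β − φ)]
    = (4·44.3/20.0) · sin73.9°·cos11.2° / [1 − cos(62.7°)]
    = 8.860 · 0.9608·0.9810 / [1 − 0.4586]
    = 8.860 · 0.9425 / 0.5414
    = 15.43 m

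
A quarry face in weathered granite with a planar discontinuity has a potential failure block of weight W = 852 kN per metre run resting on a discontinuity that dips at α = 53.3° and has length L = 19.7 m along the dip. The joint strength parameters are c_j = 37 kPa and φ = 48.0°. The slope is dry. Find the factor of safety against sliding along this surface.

FS = 1.89

Resolving the block weight along and normal to the plane and applying the Mohr–Coulomb strength on the joint:
N' = W cosα = 852·cos53.3° = 509.2 kN/m
Driving force T = W sinα = 852·sin53.3° = 683.1 kN/m
Resisting force R = c_j·L + N'·tanφ = 37·19.7 + 509.2·tan48.0° = 728.9 + 565.5 = 1294.4 kN/m
FS = R / T = 1294.4 / 683.1 = 1.895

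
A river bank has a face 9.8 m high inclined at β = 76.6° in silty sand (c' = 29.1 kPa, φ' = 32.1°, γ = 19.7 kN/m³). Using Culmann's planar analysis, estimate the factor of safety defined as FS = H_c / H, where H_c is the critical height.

H_c = (4c'/γ) · sinβ cosφ' / [1 − cos(β − φ')]
    = (4·29.1/19.7) · sin76.6°·cos32.1° / [1 − cos44.5°]
    = 5.909 · 0.8241 / 0.2867 = 16.98 m
FS = H_c / H = 16.98 / 9.8 = 1.733

FS = 1.73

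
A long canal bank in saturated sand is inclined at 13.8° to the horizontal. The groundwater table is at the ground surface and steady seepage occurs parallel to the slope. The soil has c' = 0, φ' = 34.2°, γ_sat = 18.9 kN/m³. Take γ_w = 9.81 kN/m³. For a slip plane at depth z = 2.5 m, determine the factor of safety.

With seepage parallel to the slope and the water table at the surface, the effective normal stress on the slip plane uses the buoyant unit weight γ' = γ_sat − γ_w while the driving shear stress uses γ_sat:
FS = [c' + γ' z cos²β tanφ'] / [γ_sat z sinβ cosβ]
(For c' = 0 this reduces to FS = (γ'/γ_sat)·tanφ'/tanβ.)
γ' = 18.9 − 9.81 = 9.09 kN/m³
Numerator = 0.0 + 9.09·2.5·cos²13.8°·tan34.2° = 0.0 + 9.09·2.5·0.9431·0.6796 = 14.565 kPa
Denominator = 18.9·2.5·sin13.8°·cos13.8° = 18.9·2.5·0.2385·0.9711 = 10.945 kPa
FS = 14.565 / 10.945 = 1.331

FS = 1.33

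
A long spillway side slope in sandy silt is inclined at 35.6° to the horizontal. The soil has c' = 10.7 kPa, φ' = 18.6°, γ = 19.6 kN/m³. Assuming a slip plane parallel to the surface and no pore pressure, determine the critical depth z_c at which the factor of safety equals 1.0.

Setting FS = 1.00 in FS = [c' + γz cos²β tanφ'] / [γz sinβ cosβ] and solving for z:
z = c' / [γ cosβ (FS·sinβ − cosβ·tanφ')]
  = 10.7 / [19.6·cos35.6°·(1.00·sin35.6° − cos35.6°·tan18.6°)]
  = 10.7 / [19.6·0.8131·(1.00·0.5821 − 0.8131·0.3365)]
  = 10.7 / 4.9162 = 2.176 m

z_c = 2.18 m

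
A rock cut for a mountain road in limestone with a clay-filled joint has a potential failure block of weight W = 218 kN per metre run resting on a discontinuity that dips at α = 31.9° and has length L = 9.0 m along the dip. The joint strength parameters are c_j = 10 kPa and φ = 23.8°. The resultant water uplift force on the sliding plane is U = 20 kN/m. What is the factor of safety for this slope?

FS = 1.41

Resolving the block weight along and normal to the plane and applying the Mohr–Coulomb strength on the joint:
N' = W cosα − U = 218·cos31.9° − 20 = 165.1 kN/m
Driving force T = W sinα = 218·sin31.9° = 115.2 kN/m
Resisting force R = c_j·L + N'·tanφ = 10·9.0 + 165.1·tan23.8° = 90.0 + 72.8 = 162.8 kN/m
FS = R / T = 162.8 / 115.2 = 1.413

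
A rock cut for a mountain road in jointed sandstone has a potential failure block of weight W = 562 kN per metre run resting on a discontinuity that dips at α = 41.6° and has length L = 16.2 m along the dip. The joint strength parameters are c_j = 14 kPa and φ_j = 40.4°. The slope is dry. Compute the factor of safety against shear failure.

FS = 1.57

Resolving the block weight along and normal to the plane and applying the Mohr–Coulomb strength on the joint:
N' = W cosα = 562·cos41.6° = 420.3 kN/m
Driving force T = W sinα = 562·sin41.6° = 373.1 kN/m
Resisting force R = c_j·L + N'·tanφ_j = 14·16.2 + 420.3·tan40.4° = 226.8 + 357.7 = 584.5 kN/m
FS = R / T = 584.5 / 373.1 = 1.566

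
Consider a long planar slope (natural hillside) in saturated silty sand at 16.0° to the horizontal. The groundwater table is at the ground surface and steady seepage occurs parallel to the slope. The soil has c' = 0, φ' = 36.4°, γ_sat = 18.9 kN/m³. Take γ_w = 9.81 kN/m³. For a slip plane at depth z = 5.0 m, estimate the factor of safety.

FS = 1.24

With seepage parallel to the slope and the water table at the surface, the effective normal stress on the slip plane uses the buoyant unit weight γ' = γ_sat − γ_w while the driving shear stress uses γ_sat:
FS = [c' + γ' z cos²β tanφ'] / [γ_sat z sinβ cosβ]
(For c' = 0 this reduces to FS = (γ'/γ_sat)·tanφ'/tanβ.)
γ' = 18.9 − 9.81 = 9.09 kN/m³
Numerator = 0.0 + 9.09·5.0·cos²16.0°·tan36.4° = 0.0 + 9.09·5.0·0.9240·0.7373 = 30.963 kPa
Denominator = 18.9·5.0·sin16.0°·cos16.0° = 18.9·5.0·0.2756·0.9613 = 25.039 kPa
FS = 30.963 / 25.039 = 1.237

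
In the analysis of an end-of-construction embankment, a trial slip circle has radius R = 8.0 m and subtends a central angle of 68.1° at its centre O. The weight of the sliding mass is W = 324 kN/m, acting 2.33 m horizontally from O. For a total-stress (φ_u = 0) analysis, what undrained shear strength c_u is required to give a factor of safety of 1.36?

c_u = 13.5 kPa

FS = c_u·L_a·R / (W·d), so c_u = FS·W·d / (L_a·R).
Arc length L_a = R·θ = 8.0·(68.1°·π/180) = 8.0·1.1886 = 9.51 m
c_u = 1.36·324·2.33 / (9.51·8.0) = 1026.7 / 76.07 = 13.50 kPa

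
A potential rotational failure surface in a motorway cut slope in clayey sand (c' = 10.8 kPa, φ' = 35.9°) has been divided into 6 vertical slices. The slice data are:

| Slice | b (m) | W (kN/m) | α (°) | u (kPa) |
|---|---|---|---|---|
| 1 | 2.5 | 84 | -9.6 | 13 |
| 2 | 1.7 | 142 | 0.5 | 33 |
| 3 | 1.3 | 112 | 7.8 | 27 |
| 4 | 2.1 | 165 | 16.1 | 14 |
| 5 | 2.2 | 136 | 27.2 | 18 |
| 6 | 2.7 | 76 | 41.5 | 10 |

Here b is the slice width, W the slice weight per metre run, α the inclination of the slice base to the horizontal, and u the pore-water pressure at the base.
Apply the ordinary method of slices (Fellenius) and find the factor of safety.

FS = 2.89

Ordinary method of slices: FS = Σ[c'·Δl_i + (W_i cosα_i − u_i·Δl_i)·tanφ'] / Σ W_i sinα_i, with Δl_i = b_i / cosα_i.
Slice 1: Δl = 2.5/cos(-9.6°) = 2.536 m; N'_1 = 84·cos(-9.6°) − 13·2.536 = 49.9; c'Δl = 27.38; W sinα = -14.0
Slice 2: Δl = 1.7/cos0.5° = 1.700 m; N'_2 = 142·cos0.5° − 33·1.700 = 85.9; c'Δl = 18.36; W sinα = 1.2
Slice 3: Δl = 1.3/cos7.8° = 1.312 m; N'_3 = 112·cos7.8° − 27·1.312 = 75.5; c'Δl = 14.17; W sinα = 15.2
Slice 4: Δl = 2.1/cos16.1° = 2.186 m; N'_4 = 165·cos16.1° − 14·2.186 = 127.9; c'Δl = 23.61; W sinα = 45.8
Slice 5: Δl = 2.2/cos27.2° = 2.474 m; N'_5 = 136·cos27.2° − 18·2.474 = 76.4; c'Δl = 26.71; W sinα = 62.2
Slice 6: Δl = 2.7/cos41.5° = 3.605 m; N'_6 = 76·cos41.5° − 10·3.605 = 20.9; c'Δl = 38.93; W sinα = 50.4
Σc'Δl = 149.2 kN/m; ΣN' = 436.5 kN/m; ΣW sinα = 160.7 kN/m
Resisting = 149.2 + 436.5·tan35.9° = 149.2 + 316.0 = 465.2 kN/m
FS = 465.2 / 160.7 = 2.894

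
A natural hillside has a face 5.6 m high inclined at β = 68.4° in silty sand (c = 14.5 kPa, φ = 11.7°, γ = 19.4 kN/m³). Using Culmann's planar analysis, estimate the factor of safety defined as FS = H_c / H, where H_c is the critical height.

H_c = (4c/γ) · sinβ cosφ / [1 − cos(β − φ)]
    = (4·14.5/19.4) · sin68.4°·cos11.7° / [1 − cos56.7°]
    = 2.990 · 0.9105 / 0.4510 = 6.04 m
FS = H_c / H = 6.04 / 5.6 = 1.078

FS = 1.08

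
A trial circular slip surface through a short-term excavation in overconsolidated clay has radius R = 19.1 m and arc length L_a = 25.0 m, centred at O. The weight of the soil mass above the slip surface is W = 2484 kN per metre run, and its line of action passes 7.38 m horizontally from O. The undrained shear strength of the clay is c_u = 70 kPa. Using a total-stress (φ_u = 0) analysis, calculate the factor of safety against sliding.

Taking moments about the centre O, the resisting moment is provided by the undrained shear strength acting along the arc:
M_R = c_u·L_a·R = 70·25.00·19.1 = 33425.0 kN·m/m
M_D = W·d = 2484·7.38 = 18331.9 kN·m/m
FS = M_R / M_D = 33425.0 / 18331.9 = 1.823

FS = 1.82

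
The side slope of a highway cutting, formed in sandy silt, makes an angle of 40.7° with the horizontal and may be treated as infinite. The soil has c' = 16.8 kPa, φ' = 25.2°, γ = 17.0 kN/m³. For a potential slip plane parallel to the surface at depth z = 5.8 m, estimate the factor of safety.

For an infinite slope with a slip plane parallel to the surface (no pore pressure): FS = [c' + γz cos²β tanφ'] / [γz sinβ cosβ].
γz = 17.0·5.8 = 98.60 kN/m²
Numerator = 16.8 + 98.60·cos²40.7°·tan25.2° = 16.8 + 98.60·0.5748·0.4706 = 43.468 kPa
Denominator = 98.60·sin40.7°·cos40.7° = 98.60·0.6521·0.7581 = 48.746 kPa
FS = 43.468 / 48.746 = 0.892

FS = 0.89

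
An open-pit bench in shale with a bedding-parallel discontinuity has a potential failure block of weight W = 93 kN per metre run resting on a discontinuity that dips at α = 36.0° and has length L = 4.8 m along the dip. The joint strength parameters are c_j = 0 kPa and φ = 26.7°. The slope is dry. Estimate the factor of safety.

FS = 0.69

Resolving the block weight along and normal to the plane and applying the Mohr–Coulomb strength on the joint:
N' = W cosα = 93·cos36.0° = 75.2 kN/m
Driving force T = W sinα = 93·sin36.0° = 54.7 kN/m
Resisting force R = c_j·L + N'·tanφ = 0·4.8 + 75.2·tan26.7° = 0.0 + 37.8 = 37.8 kN/m
FS = R / T = 37.8 / 54.7 = 0.692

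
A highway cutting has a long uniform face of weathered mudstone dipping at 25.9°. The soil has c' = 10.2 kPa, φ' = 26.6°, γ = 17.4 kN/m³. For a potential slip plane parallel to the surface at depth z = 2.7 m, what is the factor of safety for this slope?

FS = 1.58

For an infinite slope with a slip plane parallel to the surface (no pore pressure): FS = [c' + γz cos²β tanφ'] / [γz sinβ cosβ].
γz = 17.4·2.7 = 46.98 kN/m²
Numerator = 10.2 + 46.98·cos²25.9°·tan26.6° = 10.2 + 46.98·0.8092·0.5008 = 29.237 kPa
Denominator = 46.98·sin25.9°·cos25.9° = 46.98·0.4368·0.8996 = 18.460 kPa
FS = 29.237 / 18.460 = 1.584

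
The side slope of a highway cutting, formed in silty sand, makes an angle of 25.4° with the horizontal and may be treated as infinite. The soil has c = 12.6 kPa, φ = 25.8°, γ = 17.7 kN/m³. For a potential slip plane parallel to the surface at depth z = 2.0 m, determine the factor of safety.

FS = 1.94

For an infinite slope with a slip plane parallel to the surface (no pore pressure): FS = [c + γz cos²β tanφ] / [γz sinβ cosβ].
γz = 17.7·2.0 = 35.40 kN/m²
Numerator = 12.6 + 35.40·cos²25.4°·tan25.8° = 12.6 + 35.40·0.8160·0.4834 = 26.564 kPa
Denominator = 35.40·sin25.4°·cos25.4° = 35.40·0.4289·0.9033 = 13.717 kPa
FS = 26.564 / 13.717 = 1.937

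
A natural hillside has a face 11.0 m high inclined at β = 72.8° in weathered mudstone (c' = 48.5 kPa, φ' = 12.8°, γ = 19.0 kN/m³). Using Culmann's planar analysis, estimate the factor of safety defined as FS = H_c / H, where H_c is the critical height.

H_c = (4c'/γ) · sinβ cosφ' / [1 − cos(β − φ')]
    = (4·48.5/19.0) · sin72.8°·cos12.8° / [1 − cos60.0°]
    = 10.211 · 0.9315 / 0.5000 = 19.02 m
FS = H_c / H = 19.02 / 11.0 = 1.729

FS = 1.73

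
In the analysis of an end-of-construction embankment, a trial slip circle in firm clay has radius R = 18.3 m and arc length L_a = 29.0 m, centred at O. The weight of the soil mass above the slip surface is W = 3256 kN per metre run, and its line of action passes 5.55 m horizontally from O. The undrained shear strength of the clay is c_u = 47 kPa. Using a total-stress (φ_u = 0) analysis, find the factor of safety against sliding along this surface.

Taking moments about the centre O, the resisting moment is provided by the undrained shear strength acting along the arc:
M_R = c_u·L_a·R = 47·29.00·18.3 = 24942.9 kN·m/m
M_D = W·d = 3256·5.55 = 18070.8 kN·m/m
FS = M_R / M_D = 24942.9 / 18070.8 = 1.380

FS = 1.38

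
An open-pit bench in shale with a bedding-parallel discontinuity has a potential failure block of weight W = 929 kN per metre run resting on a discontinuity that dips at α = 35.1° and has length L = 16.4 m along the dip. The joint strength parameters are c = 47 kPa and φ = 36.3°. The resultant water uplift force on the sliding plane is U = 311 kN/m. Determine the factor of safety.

Resolving the block weight along and normal to the plane and applying the Mohr–Coulomb strength on the joint:
N' = W cosα − U = 929·cos35.1° − 311 = 449.1 kN/m
Driving force T = W sinα = 929·sin35.1° = 534.2 kN/m
Resisting force R = c·L + N'·tanφ = 47·16.4 + 449.1·tan36.3° = 770.8 + 329.9 = 1100.7 kN/m
FS = R / T = 1100.7 / 534.2 = 2.060

FS = 2.06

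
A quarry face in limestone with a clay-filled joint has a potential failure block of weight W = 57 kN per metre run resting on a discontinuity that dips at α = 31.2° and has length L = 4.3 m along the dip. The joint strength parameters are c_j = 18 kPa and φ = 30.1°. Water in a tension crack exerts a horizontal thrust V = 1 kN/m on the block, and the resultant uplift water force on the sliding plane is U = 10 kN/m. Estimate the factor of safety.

Resolving the block weight along and normal to the plane and applying the Mohr–Coulomb strength on the joint:
N' = W cosα − U − V sinα = 57·cos31.2° − 10 − 1·sin31.2° = 38.2 kN/m
Driving force T = W sinα + V cosα = 57·sin31.2° + 1·cos31.2° = 30.4 kN/m
Resisting force R = c_j·L + N'·tanφ = 18·4.3 + 38.2·tan30.1° = 77.4 + 22.2 = 99.6 kN/m
FS = R / T = 99.6 / 30.4 = 3.277

FS = 3.28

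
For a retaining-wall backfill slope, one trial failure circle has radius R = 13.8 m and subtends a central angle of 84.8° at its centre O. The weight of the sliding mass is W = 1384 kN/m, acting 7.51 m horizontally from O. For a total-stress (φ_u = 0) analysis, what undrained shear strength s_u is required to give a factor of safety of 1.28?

FS = s_u·L_a·R / (W·d), so s_u = FS·W·d / (L_a·R).
Arc length L_a = R·θ = 13.8·(84.8°·π/180) = 13.8·1.4800 = 20.42 m
s_u = 1.28·1384·7.51 / (20.42·13.8) = 13304.1 / 281.86 = 47.20 kPa

s_u = 47.2 kPa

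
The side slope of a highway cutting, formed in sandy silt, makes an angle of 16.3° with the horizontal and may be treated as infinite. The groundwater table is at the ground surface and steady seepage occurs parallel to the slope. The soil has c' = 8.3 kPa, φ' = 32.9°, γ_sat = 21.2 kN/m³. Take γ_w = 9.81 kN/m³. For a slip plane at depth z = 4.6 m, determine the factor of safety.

With seepage parallel to the slope and the water table at the surface, the effective normal stress on the slip plane uses the buoyant unit weight γ' = γ_sat − γ_w while the driving shear stress uses γ_sat:
FS = [c' + γ' z cos²β tanφ'] / [γ_sat z sinβ cosβ]
γ' = 21.2 − 9.81 = 11.39 kN/m³
Numerator = 8.3 + 11.39·4.6·cos²16.3°·tan32.9° = 8.3 + 11.39·4.6·0.9212·0.6469 = 39.525 kPa
Denominator = 21.2·4.6·sin16.3°·cos16.3° = 21.2·4.6·0.2807·0.9598 = 26.270 kPa
FS = 39.525 / 26.270 = 1.505

FS = 1.50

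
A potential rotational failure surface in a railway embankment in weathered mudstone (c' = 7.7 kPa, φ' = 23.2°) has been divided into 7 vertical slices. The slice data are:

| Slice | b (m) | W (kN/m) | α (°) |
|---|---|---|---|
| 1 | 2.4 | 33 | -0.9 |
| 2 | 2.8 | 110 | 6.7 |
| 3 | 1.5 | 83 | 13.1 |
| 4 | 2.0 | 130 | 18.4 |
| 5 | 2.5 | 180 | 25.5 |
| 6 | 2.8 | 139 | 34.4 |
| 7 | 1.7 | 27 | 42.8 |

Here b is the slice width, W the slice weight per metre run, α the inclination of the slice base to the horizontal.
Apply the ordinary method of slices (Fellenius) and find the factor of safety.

FS = 1.66

Ordinary method of slices: FS = Σ[c'·Δl_i + (W_i cosα_i)·tanφ'] / Σ W_i sinα_i, with Δl_i = b_i / cosα_i.
Slice 1: Δl = 2.4/cos(-0.9°) = 2.400 m; N'_1 = 33·cos(-0.9°) = 33.0; c'Δl = 18.48; W sinα = -0.5
Slice 2: Δl = 2.8/cos6.7° = 2.819 m; N'_2 = 110·cos6.7° = 109.2; c'Δl = 21.71; W sinα = 12.8
Slice 3: Δl = 1.5/cos13.1° = 1.540 m; N'_3 = 83·cos13.1° = 80.8; c'Δl = 11.86; W sinα = 18.8
Slice 4: Δl = 2.0/cos18.4° = 2.108 m; N'_4 = 130·cos18.4° = 123.4; c'Δl = 16.23; W sinα = 41.0
Slice 5: Δl = 2.5/cos25.5° = 2.770 m; N'_5 = 180·cos25.5° = 162.5; c'Δl = 21.33; W sinα = 77.5
Slice 6: Δl = 2.8/cos34.4° = 3.393 m; N'_6 = 139·cos34.4° = 114.7; c'Δl = 26.13; W sinα = 78.5
Slice 7: Δl = 1.7/cos42.8° = 2.317 m; N'_7 = 27·cos42.8° = 19.8; c'Δl = 17.84; W sinα = 18.3
Σc'Δl = 133.6 kN/m; ΣN' = 643.4 kN/m; ΣW sinα = 246.5 kN/m
Resisting = 133.6 + 643.4·tan23.2° = 133.6 + 275.8 = 409.3 kN/m
FS = 409.3 / 246.5 = 1.660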